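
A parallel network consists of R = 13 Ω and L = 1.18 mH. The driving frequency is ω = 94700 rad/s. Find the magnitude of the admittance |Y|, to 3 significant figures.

X_L = ωL = 112 Ω
Parallel: admittances add. Y = 1/R + 1/(jωL)
Y = (0.0769 − j0.00895) S
|Y| = 0.0774 S → |Z| = 1/|Y| = 12.9 Ω, ∠Z = −∠Y = 6.64°

77.4 mS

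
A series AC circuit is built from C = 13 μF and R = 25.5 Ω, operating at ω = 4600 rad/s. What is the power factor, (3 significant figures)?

0.836

X_C = 1/(ωC) = 16.7 Ω
Z = 25.5 − j16.7 Ω
|Z| = √(25.5² + 16.7²) = 30.5 Ω
∠Z = arctan(-16.7/25.5) = -33.3°
cos φ = cos(-33.3°) = 0.836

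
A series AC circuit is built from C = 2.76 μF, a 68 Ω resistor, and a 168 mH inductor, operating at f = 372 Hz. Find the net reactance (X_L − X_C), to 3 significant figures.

238 Ω

ω = 2πf = 2337 rad/s
X_L = ωL = 393 Ω
X_C = 1/(ωC) = 155 Ω
X = 393 − 155 = 238 Ω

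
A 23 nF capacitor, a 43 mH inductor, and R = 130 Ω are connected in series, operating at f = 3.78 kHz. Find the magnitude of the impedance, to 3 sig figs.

ω = 2πf = 23750 rad/s
X_L = ωL = 1020 Ω
X_C = 1/(ωC) = 1830 Ω
Net reactance X = X_L − X_C = -809 Ω
Z = 130 − j809 Ω
|Z| = √(130² + 809²) = 820 Ω

820 Ω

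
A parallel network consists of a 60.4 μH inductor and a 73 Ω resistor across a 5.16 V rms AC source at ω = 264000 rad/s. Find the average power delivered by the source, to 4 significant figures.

364.7 mW

X_L = ωL = 15.95 Ω
Parallel: admittances add. Y = 1/R + 1/(jωL)
Y = (0.01370 − j0.06271) S
|Y| = 0.06419 S → |Z| = 1/|Y| = 15.58 Ω, ∠Z = −∠Y = 77.68°
I = V/|Z| = 331.2 mA
P = VI cos φ = 5.16 × 0.3312 × cos(77.68°) = 364.7 mW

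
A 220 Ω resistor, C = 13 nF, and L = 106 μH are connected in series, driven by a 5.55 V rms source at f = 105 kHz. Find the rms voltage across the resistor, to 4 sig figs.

5.429 V

ω = 2πf = 659700 rad/s
X_L = ωL = 69.93 Ω
X_C = 1/(ωC) = 116.6 Ω
Net reactance X = X_L − X_C = -46.67 Ω
Z = 220.0 − j46.67 Ω
|Z| = √(220.0² + 46.67²) = 224.9 Ω
I = V/|Z| = 24.68 mA
V_R = I·|Z_R| = 0.02468 × 220.0 = 5.429 V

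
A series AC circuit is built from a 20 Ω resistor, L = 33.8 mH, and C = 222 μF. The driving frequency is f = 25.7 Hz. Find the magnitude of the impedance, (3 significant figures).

30.1 Ω

ω = 2πf = 161.5 rad/s
X_L = ωL = 5.46 Ω
X_C = 1/(ωC) = 27.9 Ω
Net reactance X = X_L − X_C = -22.4 Ω
Z = 20.0 − j22.4 Ω
|Z| = √(20.0² + 22.4²) = 30.1 Ω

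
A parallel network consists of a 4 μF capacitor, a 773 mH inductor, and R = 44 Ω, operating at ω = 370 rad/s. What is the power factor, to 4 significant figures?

X_L = ωL = 286.0 Ω
X_C = 1/(ωC) = 675.7 Ω
Parallel: admittances add. Y = 1/R + 1/(jωL) + jωC
Y = (0.02273 − j0.002016) S
|Y| = 0.02282 S → |Z| = 1/|Y| = 43.83 Ω, ∠Z = −∠Y = 5.070°
cos φ = cos(5.070°) = 0.9961

0.9961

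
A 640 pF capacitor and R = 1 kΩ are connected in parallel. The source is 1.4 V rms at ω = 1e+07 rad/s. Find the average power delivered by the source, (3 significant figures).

X_C = 1/(ωC) = 156 Ω
Parallel: admittances add. Y = 1/R + jωC
Y = (0.00100 + j0.00640) S
|Y| = 0.00648 S → |Z| = 1/|Y| = 154 Ω, ∠Z = −∠Y = -81.1°
I = V/|Z| = 9.07 mA
P = VI cos φ = 1.4 × 0.00907 × cos(-81.1°) = 1.96 mW

1.96 mW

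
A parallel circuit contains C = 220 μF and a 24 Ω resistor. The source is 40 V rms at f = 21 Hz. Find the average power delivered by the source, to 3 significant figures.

66.7 W

ω = 2πf = 131.9 rad/s
X_C = 1/(ωC) = 34.4 Ω
Parallel: admittances add. Y = 1/R + jωC
Y = (0.0417 + j0.0290) S
|Y| = 0.0508 S → |Z| = 1/|Y| = 19.7 Ω, ∠Z = −∠Y = -34.9°
I = V/|Z| = 2.03 A
P = VI cos φ = 40 × 2.03 × cos(-34.9°) = 66.7 W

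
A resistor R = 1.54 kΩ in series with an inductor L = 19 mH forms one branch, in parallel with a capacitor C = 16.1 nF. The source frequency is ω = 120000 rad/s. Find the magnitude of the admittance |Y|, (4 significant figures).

1.643 mS

X_L = ωL = 2280 Ω
X_C = 1/(ωC) = 517.6 Ω
Branch 1 (R+jX_L): Z₁ = 1540 + j2280 Ω, |Z₁| = 2751 Ω
Branch 2 (−jX_C): Z₂ = −j517.6 Ω
Parallel: Z = Z₁Z₂/(Z₁+Z₂), |Z| = 608.5 Ω, ∠Z = -82.89°
|Y| = 1/|Z| = 1.643 mS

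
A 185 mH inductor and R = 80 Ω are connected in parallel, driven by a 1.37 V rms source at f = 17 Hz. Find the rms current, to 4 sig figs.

ω = 2πf = 106.8 rad/s
X_L = ωL = 19.76 Ω
Parallel: admittances add. Y = 1/R + 1/(jωL)
Y = (0.01250 − j0.05061) S
|Y| = 0.05213 S → |Z| = 1/|Y| = 19.18 Ω, ∠Z = −∠Y = 76.13°
I = V/|Z| = 1.37/19.18 = 71.41 mA

71.41 mA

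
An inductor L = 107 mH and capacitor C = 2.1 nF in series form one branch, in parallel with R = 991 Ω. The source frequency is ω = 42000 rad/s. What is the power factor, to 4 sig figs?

0.9897

X_L = ωL = 4494 Ω
X_C = 1/(ωC) = 11340 Ω
Branch 1: Z₁ = R = 991.0 Ω
Branch 2 (series LC): Z₂ = j(X_L − X_C) = −j6844 Ω
Parallel: Z = Z₁Z₂/(Z₁+Z₂), |Z| = 980.8 Ω, ∠Z = -8.239°
cos φ = cos(-8.239°) = 0.9897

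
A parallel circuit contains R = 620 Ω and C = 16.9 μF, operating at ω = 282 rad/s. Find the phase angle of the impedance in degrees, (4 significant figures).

X_C = 1/(ωC) = 209.8 Ω
Parallel: admittances add. Y = 1/R + jωC
Y = (0.001613 + j0.004766) S
|Y| = 0.005031 S → |Z| = 1/|Y| = 198.8 Ω, ∠Z = −∠Y = -71.30°

-71.30°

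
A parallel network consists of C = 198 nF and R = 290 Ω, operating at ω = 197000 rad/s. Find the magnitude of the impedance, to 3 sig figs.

25.5 Ω

X_C = 1/(ωC) = 25.6 Ω
Parallel: admittances add. Y = 1/R + jωC
Y = (0.00345 + j0.0390) S
|Y| = 0.0392 S → |Z| = 1/|Y| = 25.5 Ω, ∠Z = −∠Y = -84.9°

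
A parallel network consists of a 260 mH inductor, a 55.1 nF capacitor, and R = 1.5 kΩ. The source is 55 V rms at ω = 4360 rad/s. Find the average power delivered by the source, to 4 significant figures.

2.017 W

X_L = ωL = 1134 Ω
X_C = 1/(ωC) = 4163 Ω
Parallel: admittances add. Y = 1/R + 1/(jωL) + jωC
Y = (0.0006667 − j0.0006419) S
|Y| = 0.0009255 S → |Z| = 1/|Y| = 1081 Ω, ∠Z = −∠Y = 43.92°
I = V/|Z| = 50.90 mA
P = VI cos φ = 55 × 0.05090 × cos(43.92°) = 2.017 W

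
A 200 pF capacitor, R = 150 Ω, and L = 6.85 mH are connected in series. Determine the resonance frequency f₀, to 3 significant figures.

136 kHz

ω₀ = 1/√(LC) = 1/√(0.00685 × 2e-10) = 854400 rad/s
f₀ = ω₀/(2π) = 136 kHz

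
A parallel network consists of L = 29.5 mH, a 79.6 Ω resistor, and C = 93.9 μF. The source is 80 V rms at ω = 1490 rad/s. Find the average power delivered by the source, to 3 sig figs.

X_L = ωL = 44.0 Ω
X_C = 1/(ωC) = 7.15 Ω
Parallel: admittances add. Y = 1/R + 1/(jωL) + jωC
Y = (0.0126 + j0.117) S
|Y| = 0.118 S → |Z| = 1/|Y| = 8.49 Ω, ∠Z = −∠Y = -83.9°
I = V/|Z| = 9.43 A
P = VI cos φ = 80 × 9.43 × cos(-83.9°) = 80.4 W

80.4 W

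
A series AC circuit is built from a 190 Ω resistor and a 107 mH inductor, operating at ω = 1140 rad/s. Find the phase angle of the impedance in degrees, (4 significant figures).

32.70°

X_L = ωL = 122.0 Ω
Z = 190.0 + j122.0 Ω
|Z| = √(190.0² + 122.0²) = 225.8 Ω
∠Z = arctan(122.0/190.0) = 32.70°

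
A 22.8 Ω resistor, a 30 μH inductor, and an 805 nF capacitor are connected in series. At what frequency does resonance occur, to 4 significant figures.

ω₀ = 1/√(LC) = 1/√(3e-05 × 8.05e-07) = 203500 rad/s
f₀ = ω₀/(2π) = 32.39 kHz

32.39 kHz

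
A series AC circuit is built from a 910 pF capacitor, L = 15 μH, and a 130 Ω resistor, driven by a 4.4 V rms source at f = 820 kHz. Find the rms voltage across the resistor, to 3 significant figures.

ω = 2πf = 5.152e+06 rad/s
X_L = ωL = 77.3 Ω
X_C = 1/(ωC) = 213 Ω
Net reactance X = X_L − X_C = -136 Ω
Z = 130 − j136 Ω
|Z| = √(130² + 136²) = 188 Ω
I = V/|Z| = 23.4 mA
V_R = I·|Z_R| = 0.0234 × 130 = 3.04 V

3.04 V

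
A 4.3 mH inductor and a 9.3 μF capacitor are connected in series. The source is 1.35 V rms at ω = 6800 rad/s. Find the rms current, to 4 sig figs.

X_L = ωL = 29.24 Ω
X_C = 1/(ωC) = 15.81 Ω
Net reactance X = X_L − X_C = 13.43 Ω
Z = j13.43 Ω
|Z| = √(0² + 13.43²) = 13.43 Ω
I = V/|Z| = 1.35/13.43 = 100.5 mA

100.5 mA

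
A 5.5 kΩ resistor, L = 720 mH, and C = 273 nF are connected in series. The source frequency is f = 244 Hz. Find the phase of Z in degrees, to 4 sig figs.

ω = 2πf = 1533 rad/s
X_L = ωL = 1104 Ω
X_C = 1/(ωC) = 2389 Ω
Net reactance X = X_L − X_C = -1285 Ω
Z = 5500 − j1285 Ω
|Z| = √(5500² + 1285²) = 5648 Ω
∠Z = arctan(-1285/5500) = -13.15°

-13.15°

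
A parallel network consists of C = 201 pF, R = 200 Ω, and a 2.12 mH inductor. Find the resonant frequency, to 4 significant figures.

ω₀ = 1/√(LC) = 1/√(0.00212 × 2.01e-10) = 1.532e+06 rad/s
f₀ = ω₀/(2π) = 243.8 kHz

243.8 kHz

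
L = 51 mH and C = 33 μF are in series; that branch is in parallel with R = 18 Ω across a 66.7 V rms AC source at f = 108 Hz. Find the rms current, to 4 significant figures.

7.602 A

ω = 2πf = 678.6 rad/s
X_L = ωL = 34.61 Ω
X_C = 1/(ωC) = 44.66 Ω
Branch 1: Z₁ = R = 18.00 Ω
Branch 2 (series LC): Z₂ = j(X_L − X_C) = −j10.05 Ω
Parallel: Z = Z₁Z₂/(Z₁+Z₂), |Z| = 8.774 Ω, ∠Z = -60.83°
I = V/|Z| = 66.7/8.774 = 7.602 A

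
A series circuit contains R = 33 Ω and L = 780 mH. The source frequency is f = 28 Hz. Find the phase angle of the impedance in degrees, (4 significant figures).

76.48°

ω = 2πf = 175.9 rad/s
X_L = ωL = 137.2 Ω
Z = 33.00 + j137.2 Ω
|Z| = √(33.00² + 137.2²) = 141.1 Ω
∠Z = arctan(137.2/33.00) = 76.48°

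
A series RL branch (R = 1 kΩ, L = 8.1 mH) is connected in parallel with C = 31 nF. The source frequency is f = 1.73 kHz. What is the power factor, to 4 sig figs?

ω = 2πf = 10870 rad/s
X_L = ωL = 88.05 Ω
X_C = 1/(ωC) = 2968 Ω
Branch 1 (R+jX_L): Z₁ = 1000 + j88.05 Ω, |Z₁| = 1004 Ω
Branch 2 (−jX_C): Z₂ = −j2968 Ω
Parallel: Z = Z₁Z₂/(Z₁+Z₂), |Z| = 977.3 Ω, ∠Z = -14.12°
cos φ = cos(-14.12°) = 0.9698

0.9698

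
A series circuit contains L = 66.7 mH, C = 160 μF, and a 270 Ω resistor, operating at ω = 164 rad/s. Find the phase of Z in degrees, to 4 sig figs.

X_L = ωL = 10.94 Ω
X_C = 1/(ωC) = 38.11 Ω
Net reactance X = X_L − X_C = -27.17 Ω
Z = 270.0 − j27.17 Ω
|Z| = √(270.0² + 27.17²) = 271.4 Ω
∠Z = arctan(-27.17/270.0) = -5.747°

-5.747°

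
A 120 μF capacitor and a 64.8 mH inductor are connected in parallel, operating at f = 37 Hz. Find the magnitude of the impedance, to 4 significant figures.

ω = 2πf = 232.5 rad/s
X_L = ωL = 15.06 Ω
X_C = 1/(ωC) = 35.85 Ω
Parallel: admittances add. Y = 1/(jωL) + jωC
Y = (0 − j0.03848) S
|Y| = 0.03848 S → |Z| = 1/|Y| = 25.99 Ω, ∠Z = −∠Y = 90.00°

25.99 Ω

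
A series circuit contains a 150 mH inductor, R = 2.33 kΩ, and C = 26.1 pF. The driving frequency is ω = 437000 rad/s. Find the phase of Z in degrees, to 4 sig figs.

-83.99°

X_L = ωL = 65550 Ω
X_C = 1/(ωC) = 87680 Ω
Net reactance X = X_L − X_C = -22130 Ω
Z = 2330 − j22130 Ω
|Z| = √(2330² + 22130²) = 22250 Ω
∠Z = arctan(-22130/2330) = -83.99°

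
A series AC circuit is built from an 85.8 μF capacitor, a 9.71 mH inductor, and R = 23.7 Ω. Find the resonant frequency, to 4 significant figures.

174.4 Hz

ω₀ = 1/√(LC) = 1/√(0.00971 × 8.58e-05) = 1096 rad/s
f₀ = ω₀/(2π) = 174.4 Hz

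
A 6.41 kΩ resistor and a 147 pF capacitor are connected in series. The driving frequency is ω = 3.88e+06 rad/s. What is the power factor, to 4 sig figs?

X_C = 1/(ωC) = 1753 Ω
Z = 6410 − j1753 Ω
|Z| = √(6410² + 1753²) = 6645 Ω
∠Z = arctan(-1753/6410) = -15.30°
cos φ = cos(-15.30°) = 0.9646

0.9646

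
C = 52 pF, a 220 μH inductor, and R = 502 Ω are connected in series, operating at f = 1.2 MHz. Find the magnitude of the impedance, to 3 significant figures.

ω = 2πf = 7.54e+06 rad/s
X_L = ωL = 1660 Ω
X_C = 1/(ωC) = 2550 Ω
Net reactance X = X_L − X_C = -892 Ω
Z = 502 − j892 Ω
|Z| = √(502² + 892²) = 1020 Ω

1020 Ω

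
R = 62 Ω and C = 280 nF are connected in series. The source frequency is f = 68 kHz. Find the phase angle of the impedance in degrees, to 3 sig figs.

ω = 2πf = 427300 rad/s
X_C = 1/(ωC) = 8.36 Ω
Z = 62.0 − j8.36 Ω
|Z| = √(62.0² + 8.36²) = 62.6 Ω
∠Z = arctan(-8.36/62.0) = -7.68°

-7.68°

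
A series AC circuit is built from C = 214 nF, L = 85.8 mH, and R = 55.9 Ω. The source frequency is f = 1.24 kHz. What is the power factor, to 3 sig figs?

0.631

ω = 2πf = 7791 rad/s
X_L = ωL = 668 Ω
X_C = 1/(ωC) = 600 Ω
Net reactance X = X_L − X_C = 68.7 Ω
Z = 55.9 + j68.7 Ω
|Z| = √(55.9² + 68.7²) = 88.6 Ω
∠Z = arctan(68.7/55.9) = 50.9°
cos φ = cos(50.9°) = 0.631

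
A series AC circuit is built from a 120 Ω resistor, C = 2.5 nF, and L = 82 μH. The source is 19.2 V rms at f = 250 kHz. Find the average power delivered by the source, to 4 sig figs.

ω = 2πf = 1.571e+06 rad/s
X_L = ωL = 128.8 Ω
X_C = 1/(ωC) = 254.6 Ω
Net reactance X = X_L − X_C = -125.8 Ω
Z = 120.0 − j125.8 Ω
|Z| = √(120.0² + 125.8²) = 173.9 Ω
∠Z = arctan(-125.8/120.0) = -46.36°
I = V/|Z| = 110.4 mA
P = VI cos φ = 19.2 × 0.1104 × cos(-46.36°) = 1.463 W

1.463 W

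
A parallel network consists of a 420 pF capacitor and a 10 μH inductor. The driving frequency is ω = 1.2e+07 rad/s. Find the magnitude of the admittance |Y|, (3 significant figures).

X_L = ωL = 120 Ω
X_C = 1/(ωC) = 198 Ω
Parallel: admittances add. Y = 1/(jωL) + jωC
Y = (0 − j0.00329) S
|Y| = 0.00329 S → |Z| = 1/|Y| = 304 Ω, ∠Z = −∠Y = 90.0°

3.29 mS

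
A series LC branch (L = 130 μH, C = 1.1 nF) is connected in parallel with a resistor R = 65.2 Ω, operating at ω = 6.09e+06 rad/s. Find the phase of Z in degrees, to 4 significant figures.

5.795°

X_L = ωL = 791.7 Ω
X_C = 1/(ωC) = 149.3 Ω
Branch 1: Z₁ = R = 65.20 Ω
Branch 2 (series LC): Z₂ = j(X_L − X_C) = j642.4 Ω
Parallel: Z = Z₁Z₂/(Z₁+Z₂), |Z| = 64.87 Ω, ∠Z = 5.795°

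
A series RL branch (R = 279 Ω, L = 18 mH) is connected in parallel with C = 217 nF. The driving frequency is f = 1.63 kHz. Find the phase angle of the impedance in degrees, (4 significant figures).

-12.95°

ω = 2πf = 10240 rad/s
X_L = ωL = 184.3 Ω
X_C = 1/(ωC) = 450.0 Ω
Branch 1 (R+jX_L): Z₁ = 279.0 + j184.3 Ω, |Z₁| = 334.4 Ω
Branch 2 (−jX_C): Z₂ = −j450.0 Ω
Parallel: Z = Z₁Z₂/(Z₁+Z₂), |Z| = 390.6 Ω, ∠Z = -12.95°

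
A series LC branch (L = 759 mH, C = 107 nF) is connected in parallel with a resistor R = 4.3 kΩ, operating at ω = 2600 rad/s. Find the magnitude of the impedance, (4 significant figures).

X_L = ωL = 1973 Ω
X_C = 1/(ωC) = 3595 Ω
Branch 1: Z₁ = R = 4300 Ω
Branch 2 (series LC): Z₂ = j(X_L − X_C) = −j1621 Ω
Parallel: Z = Z₁Z₂/(Z₁+Z₂), |Z| = 1517 Ω, ∠Z = -69.34°

1517 Ω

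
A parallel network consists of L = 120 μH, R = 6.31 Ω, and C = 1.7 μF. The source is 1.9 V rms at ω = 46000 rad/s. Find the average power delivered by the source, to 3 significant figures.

X_L = ωL = 5.52 Ω
X_C = 1/(ωC) = 12.8 Ω
Parallel: admittances add. Y = 1/R + 1/(jωL) + jωC
Y = (0.158 − j0.103) S
|Y| = 0.189 S → |Z| = 1/|Y| = 5.29 Ω, ∠Z = −∠Y = 33.0°
I = V/|Z| = 359 mA
P = VI cos φ = 1.9 × 0.359 × cos(33.0°) = 572 mW

572 mW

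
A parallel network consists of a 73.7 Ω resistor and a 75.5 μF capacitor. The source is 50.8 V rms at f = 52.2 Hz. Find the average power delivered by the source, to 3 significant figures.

ω = 2πf = 328.0 rad/s
X_C = 1/(ωC) = 40.4 Ω
Parallel: admittances add. Y = 1/R + jωC
Y = (0.0136 + j0.0248) S
|Y| = 0.0282 S → |Z| = 1/|Y| = 35.4 Ω, ∠Z = −∠Y = -61.3°
I = V/|Z| = 1.43 A
P = VI cos φ = 50.8 × 1.43 × cos(-61.3°) = 35.0 W

35.0 W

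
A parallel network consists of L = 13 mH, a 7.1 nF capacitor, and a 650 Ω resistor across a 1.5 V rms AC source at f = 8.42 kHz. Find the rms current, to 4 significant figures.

2.818 mA

ω = 2πf = 52900 rad/s
X_L = ωL = 687.8 Ω
X_C = 1/(ωC) = 2662 Ω
Parallel: admittances add. Y = 1/R + 1/(jωL) + jωC
Y = (0.001538 − j0.001078) S
|Y| = 0.001879 S → |Z| = 1/|Y| = 532.3 Ω, ∠Z = −∠Y = 35.03°
I = V/|Z| = 1.5/532.3 = 2.818 mA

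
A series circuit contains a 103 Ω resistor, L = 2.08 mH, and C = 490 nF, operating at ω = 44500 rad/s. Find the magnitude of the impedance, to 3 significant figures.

X_L = ωL = 92.6 Ω
X_C = 1/(ωC) = 45.9 Ω
Net reactance X = X_L − X_C = 46.7 Ω
Z = 103 + j46.7 Ω
|Z| = √(103² + 46.7²) = 113 Ω

113 Ω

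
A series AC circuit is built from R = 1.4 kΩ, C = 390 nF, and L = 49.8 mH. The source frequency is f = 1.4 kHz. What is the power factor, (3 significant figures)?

0.995

ω = 2πf = 8796 rad/s
X_L = ωL = 438 Ω
X_C = 1/(ωC) = 291 Ω
Net reactance X = X_L − X_C = 147 Ω
Z = 1400 + j147 Ω
|Z| = √(1400² + 147²) = 1410 Ω
∠Z = arctan(147/1400) = 5.98°
cos φ = cos(5.98°) = 0.995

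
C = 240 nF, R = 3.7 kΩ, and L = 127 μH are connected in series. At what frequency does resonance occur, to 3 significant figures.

28.8 kHz

ω₀ = 1/√(LC) = 1/√(0.000127 × 2.4e-07) = 181100 rad/s
f₀ = ω₀/(2π) = 28.8 kHz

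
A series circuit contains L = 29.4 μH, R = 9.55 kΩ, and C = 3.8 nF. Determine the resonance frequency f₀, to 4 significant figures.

476.2 kHz

ω₀ = 1/√(LC) = 1/√(2.94e-05 × 3.8e-09) = 2.992e+06 rad/s
f₀ = ω₀/(2π) = 476.2 kHz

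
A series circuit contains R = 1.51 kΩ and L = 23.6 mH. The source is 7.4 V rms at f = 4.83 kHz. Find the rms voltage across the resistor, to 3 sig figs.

6.69 V

ω = 2πf = 30350 rad/s
X_L = ωL = 716 Ω
Z = 1510 + j716 Ω
|Z| = √(1510² + 716²) = 1670 Ω
I = V/|Z| = 4.43 mA
V_R = I·|Z_R| = 0.00443 × 1510 = 6.69 V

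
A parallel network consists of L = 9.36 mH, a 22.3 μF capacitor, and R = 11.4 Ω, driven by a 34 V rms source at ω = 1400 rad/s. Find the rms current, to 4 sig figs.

X_L = ωL = 13.10 Ω
X_C = 1/(ωC) = 32.03 Ω
Parallel: admittances add. Y = 1/R + 1/(jωL) + jωC
Y = (0.08772 − j0.04509) S
|Y| = 0.09863 S → |Z| = 1/|Y| = 10.14 Ω, ∠Z = −∠Y = 27.21°
I = V/|Z| = 34/10.14 = 3.353 A

3.353 A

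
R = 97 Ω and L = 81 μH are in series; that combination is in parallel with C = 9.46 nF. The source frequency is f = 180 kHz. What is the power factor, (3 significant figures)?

0.700

ω = 2πf = 1.131e+06 rad/s
X_L = ωL = 91.6 Ω
X_C = 1/(ωC) = 93.5 Ω
Branch 1 (R+jX_L): Z₁ = 97.0 + j91.6 Ω, |Z₁| = 133 Ω
Branch 2 (−jX_C): Z₂ = −j93.5 Ω
Parallel: Z = Z₁Z₂/(Z₁+Z₂), |Z| = 129 Ω, ∠Z = -45.5°
cos φ = cos(-45.5°) = 0.700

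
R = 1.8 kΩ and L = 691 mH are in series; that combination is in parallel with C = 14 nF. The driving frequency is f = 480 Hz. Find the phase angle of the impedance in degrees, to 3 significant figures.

ω = 2πf = 3016 rad/s
X_L = ωL = 2080 Ω
X_C = 1/(ωC) = 23700 Ω
Branch 1 (R+jX_L): Z₁ = 1800 + j2080 Ω, |Z₁| = 2750 Ω
Branch 2 (−jX_C): Z₂ = −j23700 Ω
Parallel: Z = Z₁Z₂/(Z₁+Z₂), |Z| = 3010 Ω, ∠Z = 44.4°

44.4°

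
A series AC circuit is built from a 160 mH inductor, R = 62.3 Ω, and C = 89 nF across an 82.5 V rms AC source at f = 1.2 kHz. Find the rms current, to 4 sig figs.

283.9 mA

ω = 2πf = 7540 rad/s
X_L = ωL = 1206 Ω
X_C = 1/(ωC) = 1490 Ω
Net reactance X = X_L − X_C = -283.8 Ω
Z = 62.30 − j283.8 Ω
|Z| = √(62.30² + 283.8²) = 290.6 Ω
I = V/|Z| = 82.5/290.6 = 283.9 mA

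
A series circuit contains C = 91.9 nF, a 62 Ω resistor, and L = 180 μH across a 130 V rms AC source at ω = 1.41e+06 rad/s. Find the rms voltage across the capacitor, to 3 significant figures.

X_L = ωL = 254 Ω
X_C = 1/(ωC) = 7.72 Ω
Net reactance X = X_L − X_C = 246 Ω
Z = 62.0 + j246 Ω
|Z| = √(62.0² + 246²) = 254 Ω
I = V/|Z| = 512 mA
V_C = I·|Z_C| = 0.512 × 7.72 = 3.95 V

3.95 V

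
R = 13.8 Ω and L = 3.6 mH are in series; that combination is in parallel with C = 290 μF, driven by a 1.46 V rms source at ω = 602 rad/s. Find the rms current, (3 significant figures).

260 mA

X_L = ωL = 2.17 Ω
X_C = 1/(ωC) = 5.73 Ω
Branch 1 (R+jX_L): Z₁ = 13.8 + j2.17 Ω, |Z₁| = 14.0 Ω
Branch 2 (−jX_C): Z₂ = −j5.73 Ω
Parallel: Z = Z₁Z₂/(Z₁+Z₂), |Z| = 5.61 Ω, ∠Z = -66.6°
I = V/|Z| = 1.46/5.61 = 260 mA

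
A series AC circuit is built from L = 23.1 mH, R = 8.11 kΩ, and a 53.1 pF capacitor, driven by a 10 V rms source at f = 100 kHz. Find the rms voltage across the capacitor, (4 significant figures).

17.17 V

ω = 2πf = 628300 rad/s
X_L = ωL = 14510 Ω
X_C = 1/(ωC) = 29970 Ω
Net reactance X = X_L − X_C = -15460 Ω
Z = 8110 − j15460 Ω
|Z| = √(8110² + 15460²) = 17460 Ω
I = V/|Z| = 572.8 μA
V_C = I·|Z_C| = 0.0005728 × 29970 = 17.17 V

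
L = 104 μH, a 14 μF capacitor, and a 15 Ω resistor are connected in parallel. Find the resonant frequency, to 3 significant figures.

ω₀ = 1/√(LC) = 1/√(0.000104 × 1.4e-05) = 26210 rad/s
f₀ = ω₀/(2π) = 4.17 kHz

4.17 kHz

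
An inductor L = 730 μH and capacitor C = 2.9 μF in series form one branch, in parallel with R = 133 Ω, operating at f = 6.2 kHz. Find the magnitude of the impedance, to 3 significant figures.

ω = 2πf = 38960 rad/s
X_L = ωL = 28.4 Ω
X_C = 1/(ωC) = 8.85 Ω
Branch 1: Z₁ = R = 133 Ω
Branch 2 (series LC): Z₂ = j(X_L − X_C) = j19.6 Ω
Parallel: Z = Z₁Z₂/(Z₁+Z₂), |Z| = 19.4 Ω, ∠Z = 81.6°

19.4 Ω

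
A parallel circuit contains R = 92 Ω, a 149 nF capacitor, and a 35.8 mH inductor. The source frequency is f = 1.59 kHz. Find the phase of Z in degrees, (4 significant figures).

ω = 2πf = 9990 rad/s
X_L = ωL = 357.7 Ω
X_C = 1/(ωC) = 671.8 Ω
Parallel: admittances add. Y = 1/R + 1/(jωL) + jωC
Y = (0.01087 − j0.001307) S
|Y| = 0.01095 S → |Z| = 1/|Y| = 91.34 Ω, ∠Z = −∠Y = 6.859°

6.859°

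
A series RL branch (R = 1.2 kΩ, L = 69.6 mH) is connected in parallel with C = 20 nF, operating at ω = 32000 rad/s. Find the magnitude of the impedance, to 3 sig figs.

2880 Ω

X_L = ωL = 2230 Ω
X_C = 1/(ωC) = 1560 Ω
Branch 1 (R+jX_L): Z₁ = 1200 + j2230 Ω, |Z₁| = 2530 Ω
Branch 2 (−jX_C): Z₂ = −j1560 Ω
Parallel: Z = Z₁Z₂/(Z₁+Z₂), |Z| = 2880 Ω, ∠Z = -57.3°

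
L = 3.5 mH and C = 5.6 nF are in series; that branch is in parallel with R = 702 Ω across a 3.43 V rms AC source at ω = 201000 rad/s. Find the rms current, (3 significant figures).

19.2 mA

X_L = ωL = 704 Ω
X_C = 1/(ωC) = 888 Ω
Branch 1: Z₁ = R = 702 Ω
Branch 2 (series LC): Z₂ = j(X_L − X_C) = −j185 Ω
Parallel: Z = Z₁Z₂/(Z₁+Z₂), |Z| = 179 Ω, ∠Z = -75.2°
I = V/|Z| = 3.43/179 = 19.2 mA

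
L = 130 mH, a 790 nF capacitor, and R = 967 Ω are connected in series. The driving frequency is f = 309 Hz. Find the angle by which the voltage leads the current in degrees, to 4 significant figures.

ω = 2πf = 1942 rad/s
X_L = ωL = 252.4 Ω
X_C = 1/(ωC) = 652.0 Ω
Net reactance X = X_L − X_C = -399.6 Ω
Z = 967.0 − j399.6 Ω
|Z| = √(967.0² + 399.6²) = 1046 Ω
∠Z = arctan(-399.6/967.0) = -22.45°

-22.45°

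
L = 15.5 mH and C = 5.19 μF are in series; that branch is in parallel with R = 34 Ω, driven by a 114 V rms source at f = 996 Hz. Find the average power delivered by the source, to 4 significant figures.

ω = 2πf = 6258 rad/s
X_L = ωL = 97.00 Ω
X_C = 1/(ωC) = 30.79 Ω
Branch 1: Z₁ = R = 34.00 Ω
Branch 2 (series LC): Z₂ = j(X_L − X_C) = j66.21 Ω
Parallel: Z = Z₁Z₂/(Z₁+Z₂), |Z| = 30.25 Ω, ∠Z = 27.18°
I = V/|Z| = 3.769 A
P = VI cos φ = 114 × 3.769 × cos(27.18°) = 382.2 W

382.2 W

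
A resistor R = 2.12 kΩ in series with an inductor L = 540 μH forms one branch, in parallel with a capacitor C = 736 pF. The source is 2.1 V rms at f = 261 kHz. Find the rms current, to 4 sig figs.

2.340 mA

ω = 2πf = 1.64e+06 rad/s
X_L = ωL = 885.6 Ω
X_C = 1/(ωC) = 828.5 Ω
Branch 1 (R+jX_L): Z₁ = 2120 + j885.6 Ω, |Z₁| = 2298 Ω
Branch 2 (−jX_C): Z₂ = −j828.5 Ω
Parallel: Z = Z₁Z₂/(Z₁+Z₂), |Z| = 897.6 Ω, ∠Z = -68.87°
I = V/|Z| = 2.1/897.6 = 2.340 mA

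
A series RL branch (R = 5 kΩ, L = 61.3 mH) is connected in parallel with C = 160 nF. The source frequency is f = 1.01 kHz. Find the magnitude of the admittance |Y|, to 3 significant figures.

ω = 2πf = 6346 rad/s
X_L = ωL = 389 Ω
X_C = 1/(ωC) = 985 Ω
Branch 1 (R+jX_L): Z₁ = 5000 + j389 Ω, |Z₁| = 5020 Ω
Branch 2 (−jX_C): Z₂ = −j985 Ω
Parallel: Z = Z₁Z₂/(Z₁+Z₂), |Z| = 981 Ω, ∠Z = -78.8°
|Y| = 1/|Z| = 1.02 mS

1.02 mS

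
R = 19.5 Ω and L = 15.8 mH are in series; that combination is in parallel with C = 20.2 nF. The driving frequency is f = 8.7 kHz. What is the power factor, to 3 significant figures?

ω = 2πf = 54660 rad/s
X_L = ωL = 864 Ω
X_C = 1/(ωC) = 906 Ω
Branch 1 (R+jX_L): Z₁ = 19.5 + j864 Ω, |Z₁| = 864 Ω
Branch 2 (−jX_C): Z₂ = −j906 Ω
Parallel: Z = Z₁Z₂/(Z₁+Z₂), |Z| = 16900 Ω, ∠Z = 63.8°
cos φ = cos(63.8°) = 0.442

0.442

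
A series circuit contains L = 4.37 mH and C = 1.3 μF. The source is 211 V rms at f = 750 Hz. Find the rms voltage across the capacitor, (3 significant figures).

ω = 2πf = 4712 rad/s
X_L = ωL = 20.6 Ω
X_C = 1/(ωC) = 163 Ω
Net reactance X = X_L − X_C = -143 Ω
Z = − j143 Ω
|Z| = √(0² + 143²) = 143 Ω
I = V/|Z| = 1.48 A
V_C = I·|Z_C| = 1.48 × 163 = 241 V

241 V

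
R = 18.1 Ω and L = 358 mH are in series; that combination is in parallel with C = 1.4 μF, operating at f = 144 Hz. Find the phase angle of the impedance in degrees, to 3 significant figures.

ω = 2πf = 904.8 rad/s
X_L = ωL = 324 Ω
X_C = 1/(ωC) = 789 Ω
Branch 1 (R+jX_L): Z₁ = 18.1 + j324 Ω, |Z₁| = 324 Ω
Branch 2 (−jX_C): Z₂ = −j789 Ω
Parallel: Z = Z₁Z₂/(Z₁+Z₂), |Z| = 550 Ω, ∠Z = 84.6°

84.6°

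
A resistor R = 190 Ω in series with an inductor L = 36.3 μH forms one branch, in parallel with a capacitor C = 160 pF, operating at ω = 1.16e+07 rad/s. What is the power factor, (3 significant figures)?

0.991

X_L = ωL = 421 Ω
X_C = 1/(ωC) = 539 Ω
Branch 1 (R+jX_L): Z₁ = 190 + j421 Ω, |Z₁| = 462 Ω
Branch 2 (−jX_C): Z₂ = −j539 Ω
Parallel: Z = Z₁Z₂/(Z₁+Z₂), |Z| = 1110 Ω, ∠Z = 7.49°
cos φ = cos(7.49°) = 0.991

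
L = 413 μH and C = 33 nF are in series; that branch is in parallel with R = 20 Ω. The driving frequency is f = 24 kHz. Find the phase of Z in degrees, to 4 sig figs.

-8.207°

ω = 2πf = 150800 rad/s
X_L = ωL = 62.28 Ω
X_C = 1/(ωC) = 201.0 Ω
Branch 1: Z₁ = R = 20.00 Ω
Branch 2 (series LC): Z₂ = j(X_L − X_C) = −j138.7 Ω
Parallel: Z = Z₁Z₂/(Z₁+Z₂), |Z| = 19.80 Ω, ∠Z = -8.207°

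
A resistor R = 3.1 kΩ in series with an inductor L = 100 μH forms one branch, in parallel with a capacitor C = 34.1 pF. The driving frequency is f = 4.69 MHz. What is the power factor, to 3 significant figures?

0.197

ω = 2πf = 2.947e+07 rad/s
X_L = ωL = 2950 Ω
X_C = 1/(ωC) = 995 Ω
Branch 1 (R+jX_L): Z₁ = 3100 + j2950 Ω, |Z₁| = 4280 Ω
Branch 2 (−jX_C): Z₂ = −j995 Ω
Parallel: Z = Z₁Z₂/(Z₁+Z₂), |Z| = 1160 Ω, ∠Z = -78.6°
cos φ = cos(-78.6°) = 0.197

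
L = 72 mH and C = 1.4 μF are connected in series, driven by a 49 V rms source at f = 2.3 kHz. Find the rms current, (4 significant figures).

49.44 mA

ω = 2πf = 14450 rad/s
X_L = ωL = 1040 Ω
X_C = 1/(ωC) = 49.43 Ω
Net reactance X = X_L − X_C = 991.1 Ω
Z = j991.1 Ω
|Z| = √(0² + 991.1²) = 991.1 Ω
I = V/|Z| = 49/991.1 = 49.44 mA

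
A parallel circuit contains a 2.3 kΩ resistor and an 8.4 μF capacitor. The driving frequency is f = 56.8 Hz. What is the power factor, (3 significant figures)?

0.144

ω = 2πf = 356.9 rad/s
X_C = 1/(ωC) = 334 Ω
Parallel: admittances add. Y = 1/R + jωC
Y = (0.000435 + j0.00300) S
|Y| = 0.00303 S → |Z| = 1/|Y| = 330 Ω, ∠Z = −∠Y = -81.7°
cos φ = cos(-81.7°) = 0.144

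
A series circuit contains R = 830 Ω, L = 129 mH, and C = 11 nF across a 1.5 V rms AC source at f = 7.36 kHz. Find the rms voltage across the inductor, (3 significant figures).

2.19 V

ω = 2πf = 46240 rad/s
X_L = ωL = 5970 Ω
X_C = 1/(ωC) = 1970 Ω
Net reactance X = X_L − X_C = 4000 Ω
Z = 830 + j4000 Ω
|Z| = √(830² + 4000²) = 4080 Ω
I = V/|Z| = 367 μA
V_L = I·|Z_L| = 0.000367 × 5970 = 2.19 V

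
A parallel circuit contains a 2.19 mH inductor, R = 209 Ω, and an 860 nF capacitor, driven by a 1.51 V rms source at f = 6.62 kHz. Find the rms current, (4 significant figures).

ω = 2πf = 41590 rad/s
X_L = ωL = 91.09 Ω
X_C = 1/(ωC) = 27.96 Ω
Parallel: admittances add. Y = 1/R + 1/(jωL) + jωC
Y = (0.004785 + j0.02479) S
|Y| = 0.02525 S → |Z| = 1/|Y| = 39.60 Ω, ∠Z = −∠Y = -79.08°
I = V/|Z| = 1.51/39.60 = 38.13 mA

38.13 mA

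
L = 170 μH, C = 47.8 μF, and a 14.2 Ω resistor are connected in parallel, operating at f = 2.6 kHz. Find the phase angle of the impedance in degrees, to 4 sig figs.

-80.50°

ω = 2πf = 16340 rad/s
X_L = ωL = 2.777 Ω
X_C = 1/(ωC) = 1.281 Ω
Parallel: admittances add. Y = 1/R + 1/(jωL) + jωC
Y = (0.07042 + j0.4208) S
|Y| = 0.4266 S → |Z| = 1/|Y| = 2.344 Ω, ∠Z = −∠Y = -80.50°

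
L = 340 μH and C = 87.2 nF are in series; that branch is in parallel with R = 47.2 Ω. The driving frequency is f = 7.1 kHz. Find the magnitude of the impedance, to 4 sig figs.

46.33 Ω

ω = 2πf = 44610 rad/s
X_L = ωL = 15.17 Ω
X_C = 1/(ωC) = 257.1 Ω
Branch 1: Z₁ = R = 47.20 Ω
Branch 2 (series LC): Z₂ = j(X_L − X_C) = −j241.9 Ω
Parallel: Z = Z₁Z₂/(Z₁+Z₂), |Z| = 46.33 Ω, ∠Z = -11.04°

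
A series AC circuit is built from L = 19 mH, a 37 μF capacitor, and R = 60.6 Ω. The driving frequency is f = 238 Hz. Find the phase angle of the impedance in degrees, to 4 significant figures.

ω = 2πf = 1495 rad/s
X_L = ωL = 28.41 Ω
X_C = 1/(ωC) = 18.07 Ω
Net reactance X = X_L − X_C = 10.34 Ω
Z = 60.60 + j10.34 Ω
|Z| = √(60.60² + 10.34²) = 61.48 Ω
∠Z = arctan(10.34/60.60) = 9.682°

9.682°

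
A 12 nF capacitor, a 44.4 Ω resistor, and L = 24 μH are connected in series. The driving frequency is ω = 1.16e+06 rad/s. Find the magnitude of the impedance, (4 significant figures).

X_L = ωL = 27.84 Ω
X_C = 1/(ωC) = 71.84 Ω
Net reactance X = X_L − X_C = -44.00 Ω
Z = 44.40 − j44.00 Ω
|Z| = √(44.40² + 44.00²) = 62.51 Ω

62.51 Ω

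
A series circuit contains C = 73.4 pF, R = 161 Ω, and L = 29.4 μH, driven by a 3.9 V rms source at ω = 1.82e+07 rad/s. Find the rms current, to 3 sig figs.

X_L = ωL = 535 Ω
X_C = 1/(ωC) = 749 Ω
Net reactance X = X_L − X_C = -213 Ω
Z = 161 − j213 Ω
|Z| = √(161² + 213²) = 267 Ω
I = V/|Z| = 3.9/267 = 14.6 mA

14.6 mA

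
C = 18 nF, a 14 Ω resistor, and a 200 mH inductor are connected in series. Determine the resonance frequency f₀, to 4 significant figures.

ω₀ = 1/√(LC) = 1/√(0.2 × 1.8e-08) = 16670 rad/s
f₀ = ω₀/(2π) = 2.653 kHz

2.653 kHz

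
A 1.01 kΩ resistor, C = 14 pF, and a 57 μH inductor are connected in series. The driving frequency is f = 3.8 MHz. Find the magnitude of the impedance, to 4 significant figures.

ω = 2πf = 2.388e+07 rad/s
X_L = ωL = 1361 Ω
X_C = 1/(ωC) = 2992 Ω
Net reactance X = X_L − X_C = -1631 Ω
Z = 1010 − j1631 Ω
|Z| = √(1010² + 1631²) = 1918 Ω

1918 Ω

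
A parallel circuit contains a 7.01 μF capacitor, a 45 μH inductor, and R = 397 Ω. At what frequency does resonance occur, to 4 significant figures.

ω₀ = 1/√(LC) = 1/√(4.5e-05 × 7.01e-06) = 56300 rad/s
f₀ = ω₀/(2π) = 8.961 kHz

8.961 kHz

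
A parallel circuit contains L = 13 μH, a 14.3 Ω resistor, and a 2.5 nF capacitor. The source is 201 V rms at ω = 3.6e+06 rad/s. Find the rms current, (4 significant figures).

14.27 A

X_L = ωL = 46.80 Ω
X_C = 1/(ωC) = 111.1 Ω
Parallel: admittances add. Y = 1/R + 1/(jωL) + jωC
Y = (0.06993 − j0.01237) S
|Y| = 0.07102 S → |Z| = 1/|Y| = 14.08 Ω, ∠Z = −∠Y = 10.03°
I = V/|Z| = 201/14.08 = 14.27 A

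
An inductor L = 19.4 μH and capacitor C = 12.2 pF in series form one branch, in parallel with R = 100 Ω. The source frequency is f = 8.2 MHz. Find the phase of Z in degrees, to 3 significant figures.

-9.60°

ω = 2πf = 5.152e+07 rad/s
X_L = ωL = 1000 Ω
X_C = 1/(ωC) = 1590 Ω
Branch 1: Z₁ = R = 100 Ω
Branch 2 (series LC): Z₂ = j(X_L − X_C) = −j591 Ω
Parallel: Z = Z₁Z₂/(Z₁+Z₂), |Z| = 98.6 Ω, ∠Z = -9.60°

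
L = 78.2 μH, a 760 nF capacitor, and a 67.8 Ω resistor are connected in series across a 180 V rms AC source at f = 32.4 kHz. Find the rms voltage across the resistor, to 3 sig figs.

ω = 2πf = 203600 rad/s
X_L = ωL = 15.9 Ω
X_C = 1/(ωC) = 6.46 Ω
Net reactance X = X_L − X_C = 9.46 Ω
Z = 67.8 + j9.46 Ω
|Z| = √(67.8² + 9.46²) = 68.5 Ω
I = V/|Z| = 2.63 A
V_R = I·|Z_R| = 2.63 × 67.8 = 178 V

178 V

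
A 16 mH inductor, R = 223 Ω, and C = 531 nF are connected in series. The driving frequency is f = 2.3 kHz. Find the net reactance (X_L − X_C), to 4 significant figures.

ω = 2πf = 14450 rad/s
X_L = ωL = 231.2 Ω
X_C = 1/(ωC) = 130.3 Ω
X = 231.2 − 130.3 = 100.9 Ω

100.9 Ω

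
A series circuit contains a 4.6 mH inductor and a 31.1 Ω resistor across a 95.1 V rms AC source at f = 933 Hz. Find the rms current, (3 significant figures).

2.31 A

ω = 2πf = 5862 rad/s
X_L = ωL = 27.0 Ω
Z = 31.1 + j27.0 Ω
|Z| = √(31.1² + 27.0²) = 41.2 Ω
I = V/|Z| = 95.1/41.2 = 2.31 A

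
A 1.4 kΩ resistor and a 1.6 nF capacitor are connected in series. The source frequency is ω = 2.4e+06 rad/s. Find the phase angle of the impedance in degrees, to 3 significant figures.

-10.5°

X_C = 1/(ωC) = 260 Ω
Z = 1400 − j260 Ω
|Z| = √(1400² + 260²) = 1420 Ω
∠Z = arctan(-260/1400) = -10.5°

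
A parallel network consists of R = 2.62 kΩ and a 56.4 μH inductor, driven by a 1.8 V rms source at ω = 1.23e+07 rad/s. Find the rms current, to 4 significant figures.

2.684 mA

X_L = ωL = 693.7 Ω
Parallel: admittances add. Y = 1/R + 1/(jωL)
Y = (0.0003817 − j0.001442) S
|Y| = 0.001491 S → |Z| = 1/|Y| = 670.6 Ω, ∠Z = −∠Y = 75.17°
I = V/|Z| = 1.8/670.6 = 2.684 mA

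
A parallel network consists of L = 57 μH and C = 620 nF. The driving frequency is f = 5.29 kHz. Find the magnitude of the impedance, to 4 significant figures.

1.972 Ω

ω = 2πf = 33240 rad/s
X_L = ωL = 1.895 Ω
X_C = 1/(ωC) = 48.53 Ω
Parallel: admittances add. Y = 1/(jωL) + jωC
Y = (0 − j0.5072) S
|Y| = 0.5072 S → |Z| = 1/|Y| = 1.972 Ω, ∠Z = −∠Y = 90.00°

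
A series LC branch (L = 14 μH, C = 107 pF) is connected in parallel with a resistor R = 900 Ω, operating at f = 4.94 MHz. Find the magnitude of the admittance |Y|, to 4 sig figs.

7.576 mS

ω = 2πf = 3.104e+07 rad/s
X_L = ωL = 434.5 Ω
X_C = 1/(ωC) = 301.1 Ω
Branch 1: Z₁ = R = 900.0 Ω
Branch 2 (series LC): Z₂ = j(X_L − X_C) = j133.4 Ω
Parallel: Z = Z₁Z₂/(Z₁+Z₂), |Z| = 132.0 Ω, ∠Z = 81.57°
|Y| = 1/|Z| = 7.576 mS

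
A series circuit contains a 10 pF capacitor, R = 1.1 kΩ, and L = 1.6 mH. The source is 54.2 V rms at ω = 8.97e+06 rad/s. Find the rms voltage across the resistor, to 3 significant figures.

17.6 V

X_L = ωL = 14400 Ω
X_C = 1/(ωC) = 11100 Ω
Net reactance X = X_L − X_C = 3200 Ω
Z = 1100 + j3200 Ω
|Z| = √(1100² + 3200²) = 3390 Ω
I = V/|Z| = 16.0 mA
V_R = I·|Z_R| = 0.0160 × 1100 = 17.6 V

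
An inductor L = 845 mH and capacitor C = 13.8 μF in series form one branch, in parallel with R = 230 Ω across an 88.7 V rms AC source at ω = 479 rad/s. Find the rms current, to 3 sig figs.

X_L = ωL = 405 Ω
X_C = 1/(ωC) = 151 Ω
Branch 1: Z₁ = R = 230 Ω
Branch 2 (series LC): Z₂ = j(X_L − X_C) = j253 Ω
Parallel: Z = Z₁Z₂/(Z₁+Z₂), |Z| = 170 Ω, ∠Z = 42.2°
I = V/|Z| = 88.7/170 = 521 mA

521 mA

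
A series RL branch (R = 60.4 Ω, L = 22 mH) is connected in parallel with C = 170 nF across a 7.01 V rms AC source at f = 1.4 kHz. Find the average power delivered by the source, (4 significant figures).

72.22 mW

ω = 2πf = 8796 rad/s
X_L = ωL = 193.5 Ω
X_C = 1/(ωC) = 668.7 Ω
Branch 1 (R+jX_L): Z₁ = 60.40 + j193.5 Ω, |Z₁| = 202.7 Ω
Branch 2 (−jX_C): Z₂ = −j668.7 Ω
Parallel: Z = Z₁Z₂/(Z₁+Z₂), |Z| = 283.0 Ω, ∠Z = 65.42°
I = V/|Z| = 24.77 mA
P = VI cos φ = 7.01 × 0.02477 × cos(65.42°) = 72.22 mW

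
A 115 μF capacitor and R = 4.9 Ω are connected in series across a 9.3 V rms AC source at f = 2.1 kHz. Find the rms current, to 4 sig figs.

1.881 A

ω = 2πf = 13190 rad/s
X_C = 1/(ωC) = 0.6590 Ω
Z = 4.900 − j0.6590 Ω
|Z| = √(4.900² + 0.6590²) = 4.944 Ω
I = V/|Z| = 9.3/4.944 = 1.881 A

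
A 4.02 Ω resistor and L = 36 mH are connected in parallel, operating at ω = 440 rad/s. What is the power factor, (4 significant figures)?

0.9693

X_L = ωL = 15.84 Ω
Parallel: admittances add. Y = 1/R + 1/(jωL)
Y = (0.2488 − j0.06313) S
|Y| = 0.2566 S → |Z| = 1/|Y| = 3.896 Ω, ∠Z = −∠Y = 14.24°
cos φ = cos(14.24°) = 0.9693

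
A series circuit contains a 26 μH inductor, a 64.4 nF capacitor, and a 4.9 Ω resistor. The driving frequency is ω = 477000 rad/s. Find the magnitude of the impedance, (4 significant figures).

20.74 Ω

X_L = ωL = 12.40 Ω
X_C = 1/(ωC) = 32.55 Ω
Net reactance X = X_L − X_C = -20.15 Ω
Z = 4.900 − j20.15 Ω
|Z| = √(4.900² + 20.15²) = 20.74 Ω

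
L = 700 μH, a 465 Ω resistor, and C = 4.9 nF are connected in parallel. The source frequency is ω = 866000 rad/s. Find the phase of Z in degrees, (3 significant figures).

X_L = ωL = 606 Ω
X_C = 1/(ωC) = 236 Ω
Parallel: admittances add. Y = 1/R + 1/(jωL) + jωC
Y = (0.00215 + j0.00259) S
|Y| = 0.00337 S → |Z| = 1/|Y| = 297 Ω, ∠Z = −∠Y = -50.3°

-50.3°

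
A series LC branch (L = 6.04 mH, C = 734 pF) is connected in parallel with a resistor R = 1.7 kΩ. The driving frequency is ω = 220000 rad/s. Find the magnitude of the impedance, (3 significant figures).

X_L = ωL = 1330 Ω
X_C = 1/(ωC) = 6190 Ω
Branch 1: Z₁ = R = 1700 Ω
Branch 2 (series LC): Z₂ = j(X_L − X_C) = −j4860 Ω
Parallel: Z = Z₁Z₂/(Z₁+Z₂), |Z| = 1600 Ω, ∠Z = -19.3°

1600 Ω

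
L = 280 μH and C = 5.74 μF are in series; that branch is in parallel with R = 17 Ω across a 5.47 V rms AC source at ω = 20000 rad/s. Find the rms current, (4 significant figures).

X_L = ωL = 5.600 Ω
X_C = 1/(ωC) = 8.711 Ω
Branch 1: Z₁ = R = 17.00 Ω
Branch 2 (series LC): Z₂ = j(X_L − X_C) = −j3.111 Ω
Parallel: Z = Z₁Z₂/(Z₁+Z₂), |Z| = 3.060 Ω, ∠Z = -79.63°
I = V/|Z| = 5.47/3.060 = 1.788 A

1.788 A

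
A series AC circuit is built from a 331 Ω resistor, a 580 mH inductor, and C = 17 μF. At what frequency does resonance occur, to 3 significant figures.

ω₀ = 1/√(LC) = 1/√(0.58 × 1.7e-05) = 318.5 rad/s
f₀ = ω₀/(2π) = 50.7 Hz

50.7 Hz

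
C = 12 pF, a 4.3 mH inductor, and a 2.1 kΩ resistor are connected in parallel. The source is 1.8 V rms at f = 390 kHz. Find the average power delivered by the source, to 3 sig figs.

ω = 2πf = 2.45e+06 rad/s
X_L = ωL = 10500 Ω
X_C = 1/(ωC) = 34000 Ω
Parallel: admittances add. Y = 1/R + 1/(jωL) + jωC
Y = (0.000476 − j6.55e-05) S
|Y| = 0.000481 S → |Z| = 1/|Y| = 2080 Ω, ∠Z = −∠Y = 7.83°
I = V/|Z| = 865 μA
P = VI cos φ = 1.8 × 0.000865 × cos(7.83°) = 1.54 mW

1.54 mW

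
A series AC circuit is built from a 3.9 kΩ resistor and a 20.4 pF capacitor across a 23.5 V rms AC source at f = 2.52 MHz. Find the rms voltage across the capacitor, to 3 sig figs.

14.6 V

ω = 2πf = 1.583e+07 rad/s
X_C = 1/(ωC) = 3100 Ω
Z = 3900 − j3100 Ω
|Z| = √(3900² + 3100²) = 4980 Ω
I = V/|Z| = 4.72 mA
V_C = I·|Z_C| = 0.00472 × 3100 = 14.6 V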